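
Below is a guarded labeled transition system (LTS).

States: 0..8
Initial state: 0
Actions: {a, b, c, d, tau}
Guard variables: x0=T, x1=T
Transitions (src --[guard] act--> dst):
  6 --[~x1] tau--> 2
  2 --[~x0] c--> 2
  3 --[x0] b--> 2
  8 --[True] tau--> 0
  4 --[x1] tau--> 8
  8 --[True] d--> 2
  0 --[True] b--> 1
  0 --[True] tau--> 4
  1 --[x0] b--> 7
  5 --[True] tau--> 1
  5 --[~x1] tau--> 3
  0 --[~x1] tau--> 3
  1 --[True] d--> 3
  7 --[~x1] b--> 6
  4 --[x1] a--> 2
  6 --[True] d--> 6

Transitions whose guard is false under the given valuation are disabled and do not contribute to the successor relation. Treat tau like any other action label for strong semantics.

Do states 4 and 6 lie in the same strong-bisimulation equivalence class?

Compute ~ classes (split until stable):
  π0 = {{0,1,2,3,4,5,6,7,8}}
  π1 = {{0},{1},{2,7},{3},{4},{5},{6},{8}}
stable after 2 split(s): 8 block(s)
[4]={4}  [6]={6}

Answer: NOT BISIMILAR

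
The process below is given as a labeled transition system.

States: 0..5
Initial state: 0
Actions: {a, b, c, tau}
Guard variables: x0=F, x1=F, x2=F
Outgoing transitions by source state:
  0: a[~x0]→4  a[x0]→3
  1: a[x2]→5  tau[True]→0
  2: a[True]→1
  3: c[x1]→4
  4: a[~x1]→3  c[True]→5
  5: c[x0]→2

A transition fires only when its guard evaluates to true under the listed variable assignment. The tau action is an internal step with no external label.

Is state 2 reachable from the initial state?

Answer: UNREACHABLE

Analysis:
5 transition(s) survive guard evaluation.
depth 0: {0}
depth 1: {4}  cumulative {0,4}
depth 2: {3,5}  cumulative {0,3,4,5}
R = {0,3,4,5}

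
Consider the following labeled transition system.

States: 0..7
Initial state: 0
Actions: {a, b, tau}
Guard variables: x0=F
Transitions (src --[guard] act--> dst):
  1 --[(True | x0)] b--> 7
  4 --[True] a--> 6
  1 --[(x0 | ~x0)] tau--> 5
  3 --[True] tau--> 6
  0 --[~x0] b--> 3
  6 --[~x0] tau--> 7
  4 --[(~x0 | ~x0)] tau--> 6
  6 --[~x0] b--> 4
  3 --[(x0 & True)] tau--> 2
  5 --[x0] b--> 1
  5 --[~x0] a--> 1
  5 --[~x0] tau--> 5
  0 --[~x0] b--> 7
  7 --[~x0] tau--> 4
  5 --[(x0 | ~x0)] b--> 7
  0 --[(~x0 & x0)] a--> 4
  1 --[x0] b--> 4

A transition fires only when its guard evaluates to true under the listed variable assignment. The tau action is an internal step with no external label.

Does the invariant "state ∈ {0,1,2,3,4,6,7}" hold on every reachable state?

Answer: INVARIANT HOLDS

Trace:
Inv-set: {0,1,2,3,4,6,7}
Reach set: {0,3,4,6,7}
  0: safe
  3: safe
  4: safe
  6: safe
  7: safe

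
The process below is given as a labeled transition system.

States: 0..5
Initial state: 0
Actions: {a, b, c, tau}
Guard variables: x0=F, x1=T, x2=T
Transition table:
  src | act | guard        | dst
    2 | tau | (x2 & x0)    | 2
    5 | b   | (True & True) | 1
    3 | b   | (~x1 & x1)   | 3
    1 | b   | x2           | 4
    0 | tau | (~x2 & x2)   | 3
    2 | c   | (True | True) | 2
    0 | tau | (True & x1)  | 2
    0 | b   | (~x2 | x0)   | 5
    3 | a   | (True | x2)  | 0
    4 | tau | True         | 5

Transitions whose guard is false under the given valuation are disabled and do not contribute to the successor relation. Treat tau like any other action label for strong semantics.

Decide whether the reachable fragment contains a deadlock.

Reachable = {0,2}
  0: tau→2  [1 exit(s)]
  2: c→2  [1 exit(s)]

Answer: DEADLOCK-FREE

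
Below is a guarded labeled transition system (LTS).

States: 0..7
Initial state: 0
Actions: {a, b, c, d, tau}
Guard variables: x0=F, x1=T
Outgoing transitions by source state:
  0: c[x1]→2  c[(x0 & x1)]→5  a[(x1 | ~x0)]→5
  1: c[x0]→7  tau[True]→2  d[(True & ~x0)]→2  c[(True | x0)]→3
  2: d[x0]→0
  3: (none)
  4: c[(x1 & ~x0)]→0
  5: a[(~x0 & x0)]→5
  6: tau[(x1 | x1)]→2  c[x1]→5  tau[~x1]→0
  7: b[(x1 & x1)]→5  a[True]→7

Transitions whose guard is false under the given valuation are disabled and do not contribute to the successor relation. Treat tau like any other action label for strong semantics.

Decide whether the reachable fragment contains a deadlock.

Answer: DEADLOCK at state 2

Analysis:
Reachable = {0,2,5}
  0: a→5  c→2  [deg 2]
  2: ∅  [deadlock]
  5: ∅  [deadlock]
Path to 2: c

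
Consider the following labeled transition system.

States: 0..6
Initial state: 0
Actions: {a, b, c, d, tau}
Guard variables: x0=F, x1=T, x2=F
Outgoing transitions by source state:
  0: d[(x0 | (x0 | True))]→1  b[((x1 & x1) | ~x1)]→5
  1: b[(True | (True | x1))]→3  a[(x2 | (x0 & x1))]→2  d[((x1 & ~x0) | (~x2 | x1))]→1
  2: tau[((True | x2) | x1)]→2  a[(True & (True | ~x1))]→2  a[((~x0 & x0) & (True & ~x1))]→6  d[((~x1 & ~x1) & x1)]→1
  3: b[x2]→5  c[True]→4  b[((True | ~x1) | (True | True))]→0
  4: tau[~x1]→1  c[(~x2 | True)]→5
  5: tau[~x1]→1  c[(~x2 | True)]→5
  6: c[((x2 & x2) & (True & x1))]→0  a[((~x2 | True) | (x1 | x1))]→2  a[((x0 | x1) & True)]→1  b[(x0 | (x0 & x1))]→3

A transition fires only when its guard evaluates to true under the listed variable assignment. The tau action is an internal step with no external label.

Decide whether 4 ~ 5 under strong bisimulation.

Answer: BISIMILAR

Working:
Compute ~ classes (split until stable):
  round 0: {{0,1,2,3,4,5,6}}
  round 1: {{0,1},{2},{3},{4,5},{6}}
  round 2: {{0},{1},{2},{3},{4,5},{6}}
stable after 3 split(s): 6 block(s)
[4]={4,5}  [5]={4,5}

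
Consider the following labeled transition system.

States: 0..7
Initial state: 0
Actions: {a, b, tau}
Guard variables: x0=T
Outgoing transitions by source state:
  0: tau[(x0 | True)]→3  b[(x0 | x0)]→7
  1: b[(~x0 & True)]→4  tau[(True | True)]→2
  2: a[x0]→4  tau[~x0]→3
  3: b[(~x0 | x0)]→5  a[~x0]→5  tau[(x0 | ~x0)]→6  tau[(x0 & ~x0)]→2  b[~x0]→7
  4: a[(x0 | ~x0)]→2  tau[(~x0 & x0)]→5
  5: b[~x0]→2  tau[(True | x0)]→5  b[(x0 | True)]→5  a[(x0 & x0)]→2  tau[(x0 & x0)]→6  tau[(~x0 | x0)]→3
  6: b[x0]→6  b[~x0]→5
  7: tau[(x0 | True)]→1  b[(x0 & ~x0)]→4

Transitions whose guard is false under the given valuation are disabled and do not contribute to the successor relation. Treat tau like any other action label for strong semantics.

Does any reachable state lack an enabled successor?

Answer: DEADLOCK-FREE

Working:
Reachable = {0,1,2,3,4,5,6,7}
  0: b→7  tau→3  [2 exit(s)]
  1: tau→2  [1 exit(s)]
  2: a→4  [1 exit(s)]
  3: b→5  tau→6  [2 exit(s)]
  4: a→2  [1 exit(s)]
  5: a→2  b→5  tau→3  tau→5  tau→6  [5 exit(s)]
  6: b→6  [1 exit(s)]
  7: tau→1  [1 exit(s)]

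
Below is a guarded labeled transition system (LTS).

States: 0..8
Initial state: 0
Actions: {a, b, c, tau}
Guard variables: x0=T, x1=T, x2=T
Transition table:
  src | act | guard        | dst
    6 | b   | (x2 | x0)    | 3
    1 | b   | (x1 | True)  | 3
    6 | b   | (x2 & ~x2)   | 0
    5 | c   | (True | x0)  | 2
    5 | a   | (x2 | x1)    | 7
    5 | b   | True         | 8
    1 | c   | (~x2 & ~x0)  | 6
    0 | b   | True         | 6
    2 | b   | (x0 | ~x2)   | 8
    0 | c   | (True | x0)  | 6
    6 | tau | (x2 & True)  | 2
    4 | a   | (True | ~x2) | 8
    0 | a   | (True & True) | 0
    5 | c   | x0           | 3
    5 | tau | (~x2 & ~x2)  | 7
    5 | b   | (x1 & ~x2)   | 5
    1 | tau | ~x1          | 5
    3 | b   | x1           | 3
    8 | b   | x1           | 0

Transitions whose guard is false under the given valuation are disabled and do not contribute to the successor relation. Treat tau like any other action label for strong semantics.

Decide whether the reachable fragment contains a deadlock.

Answer: DEADLOCK-FREE

Working:
R = {0,2,3,6,8}
  0: a→0  b→6  c→6  [deg 3]
  2: b→8  [deg 1]
  3: b→3  [deg 1]
  6: b→3  tau→2  [deg 2]
  8: b→0  [deg 1]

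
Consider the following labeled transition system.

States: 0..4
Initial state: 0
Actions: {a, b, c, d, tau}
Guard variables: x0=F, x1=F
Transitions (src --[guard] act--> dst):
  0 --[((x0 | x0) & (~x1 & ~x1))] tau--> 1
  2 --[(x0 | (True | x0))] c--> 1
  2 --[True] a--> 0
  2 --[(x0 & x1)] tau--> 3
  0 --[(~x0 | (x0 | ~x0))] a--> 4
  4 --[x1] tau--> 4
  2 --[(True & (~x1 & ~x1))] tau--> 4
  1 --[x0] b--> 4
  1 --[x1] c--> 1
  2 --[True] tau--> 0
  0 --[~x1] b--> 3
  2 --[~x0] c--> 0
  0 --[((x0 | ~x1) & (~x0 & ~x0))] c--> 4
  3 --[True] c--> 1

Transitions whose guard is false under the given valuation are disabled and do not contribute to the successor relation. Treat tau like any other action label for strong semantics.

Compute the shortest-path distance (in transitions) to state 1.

Breadth-first toward 1:
  depth 0: {0}
  depth 1: {3,4}
  depth 2: {1}
1 enters at depth 2; path b·c

Answer: 2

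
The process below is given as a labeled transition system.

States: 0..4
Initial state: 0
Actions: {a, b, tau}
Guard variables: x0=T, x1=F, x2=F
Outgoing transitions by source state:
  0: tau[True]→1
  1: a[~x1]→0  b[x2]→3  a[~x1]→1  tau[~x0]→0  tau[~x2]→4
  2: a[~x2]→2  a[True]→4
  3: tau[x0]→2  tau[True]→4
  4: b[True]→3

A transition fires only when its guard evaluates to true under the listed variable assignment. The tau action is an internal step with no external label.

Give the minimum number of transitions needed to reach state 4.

Layered search for 4:
  Layer 0: {0}
  Layer 1: {1}
  Layer 2: {4}
4 enters at depth 2; path tau·tau

Answer: 2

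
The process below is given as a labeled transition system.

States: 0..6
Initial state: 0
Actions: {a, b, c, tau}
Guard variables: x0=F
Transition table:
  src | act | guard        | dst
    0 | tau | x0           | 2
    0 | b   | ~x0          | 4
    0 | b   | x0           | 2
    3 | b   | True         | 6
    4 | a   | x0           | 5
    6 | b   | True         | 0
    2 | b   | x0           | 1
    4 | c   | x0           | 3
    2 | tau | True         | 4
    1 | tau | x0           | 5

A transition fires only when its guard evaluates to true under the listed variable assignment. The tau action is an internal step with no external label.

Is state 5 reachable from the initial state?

Answer: UNREACHABLE

Trace:
4 transition(s) survive guard evaluation.
L0 = {0}
L1 = {4}  cumulative {0,4}
R = {0,4}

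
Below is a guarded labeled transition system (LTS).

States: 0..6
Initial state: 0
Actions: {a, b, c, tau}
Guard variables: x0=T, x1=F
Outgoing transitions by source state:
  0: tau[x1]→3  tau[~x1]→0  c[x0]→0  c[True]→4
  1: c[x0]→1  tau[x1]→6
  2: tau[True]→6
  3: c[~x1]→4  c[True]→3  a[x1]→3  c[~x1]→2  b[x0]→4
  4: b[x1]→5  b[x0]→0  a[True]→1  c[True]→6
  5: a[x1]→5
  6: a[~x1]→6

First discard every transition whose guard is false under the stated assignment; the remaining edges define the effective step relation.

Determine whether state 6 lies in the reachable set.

Answer: REACHABLE

Analysis:
13 transition(s) survive guard evaluation.
depth 0: {0}
depth 1: {4}  now seen {0,4}
depth 2: {1,6}  now seen {0,1,4,6}
Reachable = {0,1,4,6}
Path to 6: c·c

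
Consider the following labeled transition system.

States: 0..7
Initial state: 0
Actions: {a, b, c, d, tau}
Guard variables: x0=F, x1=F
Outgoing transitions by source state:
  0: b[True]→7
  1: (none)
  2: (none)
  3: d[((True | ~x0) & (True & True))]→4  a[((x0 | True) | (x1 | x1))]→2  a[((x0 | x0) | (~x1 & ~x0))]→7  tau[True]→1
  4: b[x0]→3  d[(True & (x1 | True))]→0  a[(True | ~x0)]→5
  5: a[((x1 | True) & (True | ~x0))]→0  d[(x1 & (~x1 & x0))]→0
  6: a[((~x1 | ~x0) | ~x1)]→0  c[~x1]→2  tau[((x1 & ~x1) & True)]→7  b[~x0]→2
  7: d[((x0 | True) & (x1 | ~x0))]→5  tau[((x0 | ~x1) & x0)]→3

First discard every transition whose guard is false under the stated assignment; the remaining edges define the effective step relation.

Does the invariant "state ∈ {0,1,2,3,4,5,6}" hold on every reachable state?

Safe = {0,1,2,3,4,5,6}
R = {0,5,7}
  0: safe
  5: safe
  7: outside
reach 7 via b — violates

Answer: INVARIANT VIOLATED at state 7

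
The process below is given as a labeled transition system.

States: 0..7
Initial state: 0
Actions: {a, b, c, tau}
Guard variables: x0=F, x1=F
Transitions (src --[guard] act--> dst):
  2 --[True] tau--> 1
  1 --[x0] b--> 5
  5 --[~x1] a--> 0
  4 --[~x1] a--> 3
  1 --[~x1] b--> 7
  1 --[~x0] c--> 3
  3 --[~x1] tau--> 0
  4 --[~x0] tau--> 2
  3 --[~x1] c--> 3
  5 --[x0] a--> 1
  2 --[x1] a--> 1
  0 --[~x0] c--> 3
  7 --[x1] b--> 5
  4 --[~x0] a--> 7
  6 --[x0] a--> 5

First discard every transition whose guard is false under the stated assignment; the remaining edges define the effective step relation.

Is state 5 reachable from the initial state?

After dropping false guards: 10 live edges.
L0 = {0}
L1 = {3}  cumulative {0,3}
Reach set: {0,3}

Answer: UNREACHABLE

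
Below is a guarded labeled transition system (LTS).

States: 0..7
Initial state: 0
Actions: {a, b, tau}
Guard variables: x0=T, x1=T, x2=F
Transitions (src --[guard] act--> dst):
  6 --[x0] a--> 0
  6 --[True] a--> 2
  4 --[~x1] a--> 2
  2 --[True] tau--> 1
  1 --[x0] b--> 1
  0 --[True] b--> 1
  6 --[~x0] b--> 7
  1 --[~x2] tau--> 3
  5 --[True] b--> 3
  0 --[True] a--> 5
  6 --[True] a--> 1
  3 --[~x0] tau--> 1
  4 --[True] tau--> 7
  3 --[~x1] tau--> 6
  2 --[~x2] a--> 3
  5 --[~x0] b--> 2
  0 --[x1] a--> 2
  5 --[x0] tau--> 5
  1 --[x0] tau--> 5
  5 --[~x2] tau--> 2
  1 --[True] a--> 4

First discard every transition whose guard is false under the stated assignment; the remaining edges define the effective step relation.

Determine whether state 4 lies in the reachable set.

Guard filter leaves 16 enabled edge(s).
depth 0: {0}
depth 1: {1,2,5}  now seen {0,1,2,5}
depth 2: {3,4}  now seen {0,1,2,3,4,5}
depth 3: {7}  now seen {0,1,2,3,4,5,7}
Reach set: {0,1,2,3,4,5,7}
witness 4: b·a

Answer: REACHABLE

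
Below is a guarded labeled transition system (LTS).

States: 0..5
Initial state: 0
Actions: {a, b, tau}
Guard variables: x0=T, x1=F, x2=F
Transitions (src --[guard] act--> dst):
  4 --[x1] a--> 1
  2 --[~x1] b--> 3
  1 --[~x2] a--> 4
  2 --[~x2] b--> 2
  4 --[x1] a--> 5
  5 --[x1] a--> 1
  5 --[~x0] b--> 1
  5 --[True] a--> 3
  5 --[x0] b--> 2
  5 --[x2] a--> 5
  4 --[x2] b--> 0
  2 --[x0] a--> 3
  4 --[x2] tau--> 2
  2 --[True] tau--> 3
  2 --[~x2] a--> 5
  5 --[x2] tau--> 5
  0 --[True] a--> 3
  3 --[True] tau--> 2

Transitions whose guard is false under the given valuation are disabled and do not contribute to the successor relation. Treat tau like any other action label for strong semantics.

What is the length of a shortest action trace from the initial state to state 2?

Answer: 2

Trace:
BFS to 2:
  depth 0: {0}
  depth 1: {3}
  depth 2: {2}
first hit 2 at d=2 via a·tau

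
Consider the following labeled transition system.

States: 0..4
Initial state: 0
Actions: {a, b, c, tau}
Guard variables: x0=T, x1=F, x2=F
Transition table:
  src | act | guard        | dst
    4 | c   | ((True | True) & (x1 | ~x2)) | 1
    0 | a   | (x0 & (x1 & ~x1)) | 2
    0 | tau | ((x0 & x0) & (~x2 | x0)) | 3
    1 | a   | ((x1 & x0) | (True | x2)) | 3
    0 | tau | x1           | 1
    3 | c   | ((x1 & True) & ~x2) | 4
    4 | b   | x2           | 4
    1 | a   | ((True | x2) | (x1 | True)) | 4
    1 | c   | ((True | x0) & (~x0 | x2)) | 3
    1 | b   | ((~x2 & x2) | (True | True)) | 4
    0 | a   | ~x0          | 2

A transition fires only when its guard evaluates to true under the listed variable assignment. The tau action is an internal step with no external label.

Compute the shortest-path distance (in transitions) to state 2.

BFS to 2:
  depth 0: {0}
  depth 1: {3}
2 never appears.

Answer: UNREACHABLE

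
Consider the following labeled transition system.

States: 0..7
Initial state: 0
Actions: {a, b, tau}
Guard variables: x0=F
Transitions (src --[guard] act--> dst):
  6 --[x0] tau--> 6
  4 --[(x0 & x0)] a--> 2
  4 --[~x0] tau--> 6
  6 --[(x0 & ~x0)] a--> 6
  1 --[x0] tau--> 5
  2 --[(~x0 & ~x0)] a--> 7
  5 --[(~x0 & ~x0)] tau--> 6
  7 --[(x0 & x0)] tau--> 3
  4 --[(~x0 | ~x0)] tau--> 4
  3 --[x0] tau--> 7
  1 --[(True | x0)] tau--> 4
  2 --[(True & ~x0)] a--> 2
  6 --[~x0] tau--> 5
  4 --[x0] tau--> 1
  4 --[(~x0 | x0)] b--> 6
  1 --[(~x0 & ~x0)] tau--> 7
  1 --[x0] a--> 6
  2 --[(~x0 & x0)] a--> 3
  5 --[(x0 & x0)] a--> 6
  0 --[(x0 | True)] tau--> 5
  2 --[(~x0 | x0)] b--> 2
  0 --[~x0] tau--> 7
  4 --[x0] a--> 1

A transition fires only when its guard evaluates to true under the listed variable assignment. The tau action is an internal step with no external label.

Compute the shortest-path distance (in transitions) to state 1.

Answer: UNREACHABLE

Analysis:
BFS to 1:
  L0 = {0}
  L1 = {5,7}
  L2 = {6}
1 never appears.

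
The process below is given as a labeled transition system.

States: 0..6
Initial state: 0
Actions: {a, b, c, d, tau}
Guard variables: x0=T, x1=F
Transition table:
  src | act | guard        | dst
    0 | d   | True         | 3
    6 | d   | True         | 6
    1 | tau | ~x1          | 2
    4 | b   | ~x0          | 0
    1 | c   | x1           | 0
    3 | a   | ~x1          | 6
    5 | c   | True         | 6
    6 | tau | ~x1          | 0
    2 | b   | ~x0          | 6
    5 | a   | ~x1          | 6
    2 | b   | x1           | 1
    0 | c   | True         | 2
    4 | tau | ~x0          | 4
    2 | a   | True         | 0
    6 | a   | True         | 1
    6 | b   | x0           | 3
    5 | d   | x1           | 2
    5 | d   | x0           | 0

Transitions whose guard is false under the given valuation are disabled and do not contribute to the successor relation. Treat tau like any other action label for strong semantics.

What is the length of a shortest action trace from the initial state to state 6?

Breadth-first toward 6:
  L0 = {0}
  L1 = {2,3}
  L2 = {6}
first hit 6 at d=2 via d·a

Answer: 2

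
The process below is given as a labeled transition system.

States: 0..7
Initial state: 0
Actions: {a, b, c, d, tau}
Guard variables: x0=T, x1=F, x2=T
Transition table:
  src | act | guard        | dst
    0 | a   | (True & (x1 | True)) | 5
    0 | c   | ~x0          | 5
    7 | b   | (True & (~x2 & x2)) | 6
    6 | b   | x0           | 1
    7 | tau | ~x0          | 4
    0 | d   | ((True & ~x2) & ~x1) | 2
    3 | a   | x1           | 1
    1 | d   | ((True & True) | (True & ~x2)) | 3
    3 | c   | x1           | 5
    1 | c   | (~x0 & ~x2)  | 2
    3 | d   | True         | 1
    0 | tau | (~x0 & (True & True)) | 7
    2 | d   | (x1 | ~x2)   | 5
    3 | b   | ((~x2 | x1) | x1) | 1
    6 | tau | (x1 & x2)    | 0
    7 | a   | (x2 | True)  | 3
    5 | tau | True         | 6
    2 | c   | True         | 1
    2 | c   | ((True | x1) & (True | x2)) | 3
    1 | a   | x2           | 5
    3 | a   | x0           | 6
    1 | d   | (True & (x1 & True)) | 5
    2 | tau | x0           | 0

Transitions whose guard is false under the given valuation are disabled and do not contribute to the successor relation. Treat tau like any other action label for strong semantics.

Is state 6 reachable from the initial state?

Answer: REACHABLE

Analysis:
After dropping false guards: 11 live edges.
L0 = {0}
L1 = {5}  cumulative {0,5}
L2 = {6}  cumulative {0,5,6}
L3 = {1}  cumulative {0,1,5,6}
L4 = {3}  cumulative {0,1,3,5,6}
Reachable = {0,1,3,5,6}
Path to 6: a·tau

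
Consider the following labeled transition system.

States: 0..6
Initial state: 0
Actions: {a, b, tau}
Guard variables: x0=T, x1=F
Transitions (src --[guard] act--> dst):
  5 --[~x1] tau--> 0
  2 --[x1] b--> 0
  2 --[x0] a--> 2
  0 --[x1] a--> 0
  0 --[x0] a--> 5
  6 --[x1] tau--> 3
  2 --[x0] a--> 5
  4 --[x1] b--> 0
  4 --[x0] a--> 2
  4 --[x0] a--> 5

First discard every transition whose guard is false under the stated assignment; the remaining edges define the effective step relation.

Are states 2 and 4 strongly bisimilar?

Compute ~ classes (split until stable):
  round 0: {{0,1,2,3,4,5,6}}
  round 1: {{0,2,4},{1,3,6},{5}}
  round 2: {{0},{1,3,6},{2,4},{5}}
stable after 3 split(s): 4 block(s)
class of 2: {2,4}; class of 4: {2,4}

Answer: BISIMILAR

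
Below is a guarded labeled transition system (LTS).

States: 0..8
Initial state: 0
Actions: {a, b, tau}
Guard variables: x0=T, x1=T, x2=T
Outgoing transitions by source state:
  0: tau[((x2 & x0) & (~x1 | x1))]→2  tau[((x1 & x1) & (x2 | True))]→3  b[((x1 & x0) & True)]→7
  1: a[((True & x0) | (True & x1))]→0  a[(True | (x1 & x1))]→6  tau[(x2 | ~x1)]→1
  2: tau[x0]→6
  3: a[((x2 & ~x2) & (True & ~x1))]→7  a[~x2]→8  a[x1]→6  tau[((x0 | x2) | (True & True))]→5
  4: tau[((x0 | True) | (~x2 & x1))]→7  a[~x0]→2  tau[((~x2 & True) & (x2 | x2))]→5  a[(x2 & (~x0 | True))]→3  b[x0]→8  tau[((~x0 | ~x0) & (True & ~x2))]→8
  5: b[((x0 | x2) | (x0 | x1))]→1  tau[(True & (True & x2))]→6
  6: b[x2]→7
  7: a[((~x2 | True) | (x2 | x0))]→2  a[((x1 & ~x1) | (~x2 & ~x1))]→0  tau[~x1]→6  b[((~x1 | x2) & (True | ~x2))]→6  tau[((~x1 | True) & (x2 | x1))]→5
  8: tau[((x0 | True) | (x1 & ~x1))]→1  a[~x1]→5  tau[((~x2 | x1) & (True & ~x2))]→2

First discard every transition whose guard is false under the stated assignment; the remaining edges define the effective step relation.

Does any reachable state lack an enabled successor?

R = {0,1,2,3,5,6,7}
  0: b→7  tau→2  tau→3  [3 exit(s)]
  1: a→0  a→6  tau→1  [3 exit(s)]
  2: tau→6  [1 exit(s)]
  3: a→6  tau→5  [2 exit(s)]
  5: b→1  tau→6  [2 exit(s)]
  6: b→7  [1 exit(s)]
  7: a→2  b→6  tau→5  [3 exit(s)]

Answer: DEADLOCK-FREE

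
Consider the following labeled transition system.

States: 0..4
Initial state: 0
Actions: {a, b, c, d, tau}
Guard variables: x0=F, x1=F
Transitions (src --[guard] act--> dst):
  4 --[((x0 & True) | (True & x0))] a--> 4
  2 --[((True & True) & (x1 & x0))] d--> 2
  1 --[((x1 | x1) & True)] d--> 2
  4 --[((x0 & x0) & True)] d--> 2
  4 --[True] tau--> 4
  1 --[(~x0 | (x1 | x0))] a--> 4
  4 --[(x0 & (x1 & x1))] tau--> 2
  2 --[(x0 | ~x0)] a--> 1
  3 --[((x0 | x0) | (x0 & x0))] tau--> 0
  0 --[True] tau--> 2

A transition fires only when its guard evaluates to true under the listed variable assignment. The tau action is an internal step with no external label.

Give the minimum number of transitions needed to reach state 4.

BFS to 4:
  Layer 0: {0}
  Layer 1: {2}
  Layer 2: {1}
  Layer 3: {4}
4 enters at depth 3; path tau·a·a

Answer: 3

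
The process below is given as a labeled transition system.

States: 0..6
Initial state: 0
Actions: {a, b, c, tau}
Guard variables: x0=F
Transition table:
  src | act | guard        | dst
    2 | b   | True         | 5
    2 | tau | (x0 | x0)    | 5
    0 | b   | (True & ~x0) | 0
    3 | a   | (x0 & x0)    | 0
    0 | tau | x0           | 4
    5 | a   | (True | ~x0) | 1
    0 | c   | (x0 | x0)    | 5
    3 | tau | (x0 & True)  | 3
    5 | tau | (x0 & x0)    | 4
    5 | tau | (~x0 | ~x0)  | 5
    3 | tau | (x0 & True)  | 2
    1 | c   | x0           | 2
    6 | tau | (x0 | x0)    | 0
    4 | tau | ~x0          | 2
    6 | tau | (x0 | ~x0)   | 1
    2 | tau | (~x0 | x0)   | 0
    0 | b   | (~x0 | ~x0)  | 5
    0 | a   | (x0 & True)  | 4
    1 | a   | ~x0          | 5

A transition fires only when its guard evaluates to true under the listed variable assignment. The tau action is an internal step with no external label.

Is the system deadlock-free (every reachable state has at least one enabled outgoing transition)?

Answer: DEADLOCK-FREE

Trace:
Reach set: {0,1,5}
  0: b→0  b→5  [2 exit(s)]
  1: a→5  [1 exit(s)]
  5: a→1  tau→5  [2 exit(s)]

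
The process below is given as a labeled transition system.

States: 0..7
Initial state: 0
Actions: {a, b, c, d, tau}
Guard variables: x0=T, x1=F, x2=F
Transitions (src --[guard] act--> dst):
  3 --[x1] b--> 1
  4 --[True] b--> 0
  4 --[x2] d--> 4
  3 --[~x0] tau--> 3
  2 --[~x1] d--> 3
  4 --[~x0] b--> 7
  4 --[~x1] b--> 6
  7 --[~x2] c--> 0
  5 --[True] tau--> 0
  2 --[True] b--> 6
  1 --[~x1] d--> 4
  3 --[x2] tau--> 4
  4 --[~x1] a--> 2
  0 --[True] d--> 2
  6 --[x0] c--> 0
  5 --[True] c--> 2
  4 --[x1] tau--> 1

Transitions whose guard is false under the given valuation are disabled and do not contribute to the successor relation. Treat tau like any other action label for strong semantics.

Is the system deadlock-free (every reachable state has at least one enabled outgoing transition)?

Answer: DEADLOCK at state 3

Working:
Reachable = {0,2,3,6}
  0: d→2  [1 out]
  2: b→6  d→3  [2 out]
  3: ∅  [deadlock]
  6: c→0  [1 out]
trace reaching 3: d·d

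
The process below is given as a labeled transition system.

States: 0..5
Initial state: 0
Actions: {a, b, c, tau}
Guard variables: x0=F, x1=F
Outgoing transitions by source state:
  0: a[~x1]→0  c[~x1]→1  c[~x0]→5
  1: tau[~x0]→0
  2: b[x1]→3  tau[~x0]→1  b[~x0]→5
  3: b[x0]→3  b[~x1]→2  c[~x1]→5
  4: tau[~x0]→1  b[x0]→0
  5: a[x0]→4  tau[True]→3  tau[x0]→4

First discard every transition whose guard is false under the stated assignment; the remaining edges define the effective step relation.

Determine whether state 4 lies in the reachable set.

Answer: UNREACHABLE

Working:
After dropping false guards: 10 live edges.
depth 0: {0}
depth 1: {1,5}  cumulative {0,1,5}
depth 2: {3}  cumulative {0,1,3,5}
depth 3: {2}  cumulative {0,1,2,3,5}
Reach set: {0,1,2,3,5}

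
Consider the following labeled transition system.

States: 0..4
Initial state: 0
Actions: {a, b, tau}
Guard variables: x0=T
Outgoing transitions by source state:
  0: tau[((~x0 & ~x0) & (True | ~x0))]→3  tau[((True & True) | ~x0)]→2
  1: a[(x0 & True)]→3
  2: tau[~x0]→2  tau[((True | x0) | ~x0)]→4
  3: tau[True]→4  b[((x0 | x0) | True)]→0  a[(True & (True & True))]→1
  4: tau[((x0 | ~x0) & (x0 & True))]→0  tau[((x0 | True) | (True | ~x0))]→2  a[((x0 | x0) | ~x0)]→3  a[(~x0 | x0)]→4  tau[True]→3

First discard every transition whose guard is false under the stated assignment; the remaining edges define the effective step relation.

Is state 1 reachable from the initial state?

Answer: REACHABLE

Trace:
After dropping false guards: 11 live edges.
L0 = {0}
L1 = {2}  now seen {0,2}
L2 = {4}  now seen {0,2,4}
L3 = {3}  now seen {0,2,3,4}
L4 = {1}  now seen {0,1,2,3,4}
Reachable = {0,1,2,3,4}
trace reaching 1: tau·tau·tau·a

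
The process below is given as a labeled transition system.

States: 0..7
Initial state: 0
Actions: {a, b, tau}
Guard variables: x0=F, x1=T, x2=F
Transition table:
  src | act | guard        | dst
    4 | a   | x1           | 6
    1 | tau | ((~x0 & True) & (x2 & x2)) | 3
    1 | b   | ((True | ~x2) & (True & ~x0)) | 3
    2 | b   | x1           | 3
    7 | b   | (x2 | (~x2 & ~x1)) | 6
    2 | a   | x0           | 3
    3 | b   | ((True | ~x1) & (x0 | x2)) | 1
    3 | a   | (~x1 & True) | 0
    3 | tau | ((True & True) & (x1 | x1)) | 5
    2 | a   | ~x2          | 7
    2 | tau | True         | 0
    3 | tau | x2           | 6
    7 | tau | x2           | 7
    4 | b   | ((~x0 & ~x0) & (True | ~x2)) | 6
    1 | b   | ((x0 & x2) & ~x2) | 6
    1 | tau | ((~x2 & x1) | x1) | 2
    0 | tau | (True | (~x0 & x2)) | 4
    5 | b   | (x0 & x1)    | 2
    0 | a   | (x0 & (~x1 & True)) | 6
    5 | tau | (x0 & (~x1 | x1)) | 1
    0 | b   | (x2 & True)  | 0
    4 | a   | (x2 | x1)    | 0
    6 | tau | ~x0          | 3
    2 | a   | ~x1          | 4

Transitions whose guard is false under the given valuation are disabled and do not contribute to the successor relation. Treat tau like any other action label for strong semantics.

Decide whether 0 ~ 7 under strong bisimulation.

Refine partition for ~:
  P[0] = {{0,1,2,3,4,5,6,7}}
  P[1] = {{0,3,6},{1},{2},{4},{5,7}}
  P[2] = {{0},{1},{2},{3},{4},{5,7},{6}}
Fixed point at round 3; 7 class(es).
[0]={0}  [7]={5,7}

Answer: NOT BISIMILAR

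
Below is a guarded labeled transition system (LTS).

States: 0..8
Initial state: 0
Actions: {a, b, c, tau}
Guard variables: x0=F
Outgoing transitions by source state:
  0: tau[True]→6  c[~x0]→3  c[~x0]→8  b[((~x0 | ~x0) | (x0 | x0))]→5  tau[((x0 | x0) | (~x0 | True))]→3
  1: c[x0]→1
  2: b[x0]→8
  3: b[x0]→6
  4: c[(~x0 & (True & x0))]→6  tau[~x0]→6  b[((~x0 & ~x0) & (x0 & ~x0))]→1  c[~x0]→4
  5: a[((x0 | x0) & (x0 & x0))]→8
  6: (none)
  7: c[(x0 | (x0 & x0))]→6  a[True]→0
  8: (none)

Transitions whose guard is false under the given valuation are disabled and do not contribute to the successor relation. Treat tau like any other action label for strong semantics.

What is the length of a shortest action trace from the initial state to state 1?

Answer: UNREACHABLE

Trace:
Layered search for 1:
  depth 0: {0}
  depth 1: {3,5,6,8}
1 never appears.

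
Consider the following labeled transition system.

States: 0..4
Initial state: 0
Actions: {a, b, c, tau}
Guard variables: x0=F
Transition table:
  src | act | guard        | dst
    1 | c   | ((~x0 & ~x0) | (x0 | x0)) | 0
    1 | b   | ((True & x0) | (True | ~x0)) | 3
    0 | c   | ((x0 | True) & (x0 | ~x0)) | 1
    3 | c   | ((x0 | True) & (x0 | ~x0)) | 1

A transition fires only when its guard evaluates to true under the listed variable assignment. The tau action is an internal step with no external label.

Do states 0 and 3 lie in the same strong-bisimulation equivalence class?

Answer: BISIMILAR

Analysis:
Compute ~ classes (split until stable):
  round 0: {{0,1,2,3,4}}
  round 1: {{0,3},{1},{2,4}}
stable after 2 split(s): 3 block(s)
0∈{0,3}, 3∈{0,3}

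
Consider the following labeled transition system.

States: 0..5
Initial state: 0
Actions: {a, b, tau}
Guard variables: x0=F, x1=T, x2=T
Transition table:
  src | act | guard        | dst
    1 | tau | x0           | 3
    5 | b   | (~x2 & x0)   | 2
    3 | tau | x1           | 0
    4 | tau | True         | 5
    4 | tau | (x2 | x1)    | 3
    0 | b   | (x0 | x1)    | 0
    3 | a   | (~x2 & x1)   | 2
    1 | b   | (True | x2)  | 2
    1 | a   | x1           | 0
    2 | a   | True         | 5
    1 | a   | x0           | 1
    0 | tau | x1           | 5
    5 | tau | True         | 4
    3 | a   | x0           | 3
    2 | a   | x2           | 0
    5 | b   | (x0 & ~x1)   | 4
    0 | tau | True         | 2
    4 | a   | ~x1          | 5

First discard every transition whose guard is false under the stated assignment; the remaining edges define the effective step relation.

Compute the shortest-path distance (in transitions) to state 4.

Answer: 2

Analysis:
BFS to 4:
  L0 = {0}
  L1 = {2,5}
  L2 = {4}
first hit 4 at d=2 via tau·tau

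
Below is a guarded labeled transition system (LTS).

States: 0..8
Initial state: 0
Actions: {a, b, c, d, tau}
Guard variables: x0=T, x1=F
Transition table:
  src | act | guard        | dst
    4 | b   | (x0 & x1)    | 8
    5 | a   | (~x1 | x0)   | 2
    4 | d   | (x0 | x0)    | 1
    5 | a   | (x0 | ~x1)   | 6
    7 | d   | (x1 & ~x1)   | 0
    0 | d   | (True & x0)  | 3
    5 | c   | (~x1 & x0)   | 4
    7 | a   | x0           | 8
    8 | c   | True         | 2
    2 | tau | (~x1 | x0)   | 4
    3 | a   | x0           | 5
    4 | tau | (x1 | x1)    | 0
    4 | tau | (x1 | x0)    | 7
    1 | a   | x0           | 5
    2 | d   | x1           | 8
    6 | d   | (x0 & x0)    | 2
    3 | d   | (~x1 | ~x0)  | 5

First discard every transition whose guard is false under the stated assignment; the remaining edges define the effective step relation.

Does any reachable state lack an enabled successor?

Answer: DEADLOCK-FREE

Analysis:
Reach set: {0,1,2,3,4,5,6,7,8}
  0: d→3  [1 exit(s)]
  1: a→5  [1 exit(s)]
  2: tau→4  [1 exit(s)]
  3: a→5  d→5  [2 exit(s)]
  4: d→1  tau→7  [2 exit(s)]
  5: a→2  a→6  c→4  [3 exit(s)]
  6: d→2  [1 exit(s)]
  7: a→8  [1 exit(s)]
  8: c→2  [1 exit(s)]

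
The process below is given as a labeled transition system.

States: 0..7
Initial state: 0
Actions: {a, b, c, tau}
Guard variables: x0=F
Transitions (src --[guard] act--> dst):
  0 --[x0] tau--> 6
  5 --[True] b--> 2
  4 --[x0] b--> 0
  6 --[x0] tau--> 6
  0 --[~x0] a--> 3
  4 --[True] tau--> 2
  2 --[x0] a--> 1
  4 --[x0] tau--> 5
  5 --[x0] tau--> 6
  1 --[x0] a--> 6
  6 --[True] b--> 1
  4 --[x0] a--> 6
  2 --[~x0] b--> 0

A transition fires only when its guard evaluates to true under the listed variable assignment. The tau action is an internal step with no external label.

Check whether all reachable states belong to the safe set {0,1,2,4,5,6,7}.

Allowed set {0,1,2,4,5,6,7}
R = {0,3}
  0: safe
  3: VIOLATES
counterexample path to 3: a

Answer: INVARIANT VIOLATED at state 3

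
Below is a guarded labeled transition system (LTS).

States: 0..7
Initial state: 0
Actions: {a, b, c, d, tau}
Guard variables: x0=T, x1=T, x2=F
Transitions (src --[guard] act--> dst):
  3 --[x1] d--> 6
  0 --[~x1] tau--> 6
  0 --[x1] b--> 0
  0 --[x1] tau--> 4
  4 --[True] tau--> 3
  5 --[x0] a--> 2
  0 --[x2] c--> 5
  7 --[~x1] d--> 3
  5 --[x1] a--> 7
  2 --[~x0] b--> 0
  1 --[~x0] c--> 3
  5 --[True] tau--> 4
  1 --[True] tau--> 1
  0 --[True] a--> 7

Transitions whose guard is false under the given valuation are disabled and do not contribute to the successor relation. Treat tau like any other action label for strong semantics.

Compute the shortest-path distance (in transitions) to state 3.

Breadth-first toward 3:
  Layer 0: {0}
  Layer 1: {4,7}
  Layer 2: {3}
3 enters at depth 2; path tau·tau

Answer: 2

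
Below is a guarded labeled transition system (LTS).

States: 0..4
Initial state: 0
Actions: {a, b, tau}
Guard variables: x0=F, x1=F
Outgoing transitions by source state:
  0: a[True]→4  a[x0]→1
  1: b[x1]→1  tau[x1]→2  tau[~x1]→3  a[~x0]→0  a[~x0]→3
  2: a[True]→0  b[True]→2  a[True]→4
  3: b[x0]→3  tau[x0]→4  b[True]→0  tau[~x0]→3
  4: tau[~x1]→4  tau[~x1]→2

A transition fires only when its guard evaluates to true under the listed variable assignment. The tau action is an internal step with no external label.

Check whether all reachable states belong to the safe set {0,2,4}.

Inv-set: {0,2,4}
Reachable = {0,2,4}
  0: safe
  2: safe
  4: safe

Answer: INVARIANT HOLDS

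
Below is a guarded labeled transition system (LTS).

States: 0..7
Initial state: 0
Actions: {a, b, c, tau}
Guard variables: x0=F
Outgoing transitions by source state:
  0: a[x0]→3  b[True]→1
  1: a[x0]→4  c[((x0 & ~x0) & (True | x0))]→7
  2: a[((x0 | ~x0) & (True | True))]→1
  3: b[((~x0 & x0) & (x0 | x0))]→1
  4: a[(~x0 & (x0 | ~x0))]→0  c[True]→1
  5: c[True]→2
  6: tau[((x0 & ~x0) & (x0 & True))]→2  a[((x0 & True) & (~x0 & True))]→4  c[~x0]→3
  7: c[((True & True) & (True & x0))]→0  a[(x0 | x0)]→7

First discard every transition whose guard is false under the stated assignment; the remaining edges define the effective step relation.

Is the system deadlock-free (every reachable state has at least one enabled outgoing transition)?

Reachable = {0,1}
  0: b→1  [1 exit(s)]
  1: ∅  [STUCK]
Path to 1: b

Answer: DEADLOCK at state 1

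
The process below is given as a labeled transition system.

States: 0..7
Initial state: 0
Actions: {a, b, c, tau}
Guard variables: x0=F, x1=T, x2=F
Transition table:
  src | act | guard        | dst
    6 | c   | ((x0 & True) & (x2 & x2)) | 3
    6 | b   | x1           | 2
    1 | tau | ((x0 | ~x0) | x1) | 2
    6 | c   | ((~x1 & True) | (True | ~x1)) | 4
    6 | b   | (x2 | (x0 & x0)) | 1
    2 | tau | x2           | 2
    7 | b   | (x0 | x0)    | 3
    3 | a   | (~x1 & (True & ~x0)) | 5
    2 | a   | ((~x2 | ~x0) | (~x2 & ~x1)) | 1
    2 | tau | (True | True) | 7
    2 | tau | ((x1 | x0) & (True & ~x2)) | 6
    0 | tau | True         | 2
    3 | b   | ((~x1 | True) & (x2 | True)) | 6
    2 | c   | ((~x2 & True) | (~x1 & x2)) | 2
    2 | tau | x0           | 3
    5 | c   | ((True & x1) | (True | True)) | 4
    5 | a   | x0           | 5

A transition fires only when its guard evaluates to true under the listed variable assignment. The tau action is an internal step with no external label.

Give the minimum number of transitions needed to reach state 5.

Answer: UNREACHABLE

Analysis:
BFS to 5:
  depth 0: {0}
  depth 1: {2}
  depth 2: {1,6,7}
  depth 3: {4}
5 never appears.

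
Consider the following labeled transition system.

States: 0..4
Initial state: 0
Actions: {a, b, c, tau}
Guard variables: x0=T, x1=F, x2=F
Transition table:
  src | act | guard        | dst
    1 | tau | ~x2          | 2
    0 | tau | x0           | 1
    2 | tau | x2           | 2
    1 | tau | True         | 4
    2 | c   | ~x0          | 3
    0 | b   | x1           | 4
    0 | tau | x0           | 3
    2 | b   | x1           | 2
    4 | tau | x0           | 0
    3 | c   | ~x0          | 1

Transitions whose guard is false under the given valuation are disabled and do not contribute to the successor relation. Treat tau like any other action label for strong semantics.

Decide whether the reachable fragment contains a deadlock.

Reach set: {0,1,2,3,4}
  0: tau→1  tau→3  [2 exit(s)]
  1: tau→2  tau→4  [2 exit(s)]
  2: ∅  [deadlock]
  3: ∅  [deadlock]
  4: tau→0  [1 exit(s)]
trace reaching 2: tau·tau

Answer: DEADLOCK at state 2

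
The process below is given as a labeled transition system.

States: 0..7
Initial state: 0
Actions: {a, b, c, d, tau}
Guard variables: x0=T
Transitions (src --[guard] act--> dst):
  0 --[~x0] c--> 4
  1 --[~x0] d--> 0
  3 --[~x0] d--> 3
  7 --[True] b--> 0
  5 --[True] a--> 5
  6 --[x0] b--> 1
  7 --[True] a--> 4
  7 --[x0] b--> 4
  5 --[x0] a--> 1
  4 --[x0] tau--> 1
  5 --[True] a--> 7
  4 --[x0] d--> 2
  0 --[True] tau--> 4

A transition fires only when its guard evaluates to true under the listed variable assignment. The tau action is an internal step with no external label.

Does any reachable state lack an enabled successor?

Answer: DEADLOCK at state 1

Trace:
R = {0,1,2,4}
  0: tau→4  [1 exit(s)]
  1: ∅  [STUCK]
  2: ∅  [STUCK]
  4: d→2  tau→1  [2 exit(s)]
trace reaching 1: tau·tau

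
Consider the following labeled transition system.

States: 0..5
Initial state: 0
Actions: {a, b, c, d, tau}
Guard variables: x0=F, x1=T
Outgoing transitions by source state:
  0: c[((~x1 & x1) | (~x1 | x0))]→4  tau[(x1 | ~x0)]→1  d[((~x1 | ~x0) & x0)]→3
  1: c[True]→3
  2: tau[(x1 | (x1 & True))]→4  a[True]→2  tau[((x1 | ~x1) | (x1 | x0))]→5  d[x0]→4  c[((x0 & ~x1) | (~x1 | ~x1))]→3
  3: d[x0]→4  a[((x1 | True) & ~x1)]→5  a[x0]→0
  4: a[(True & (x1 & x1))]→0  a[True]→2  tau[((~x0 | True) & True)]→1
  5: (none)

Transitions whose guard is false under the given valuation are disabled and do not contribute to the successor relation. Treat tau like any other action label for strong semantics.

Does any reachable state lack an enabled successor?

Answer: DEADLOCK at state 3

Trace:
R = {0,1,3}
  0: tau→1  [1 out]
  1: c→3  [1 out]
  3: ∅  [deadlock]
Path to 3: tau·c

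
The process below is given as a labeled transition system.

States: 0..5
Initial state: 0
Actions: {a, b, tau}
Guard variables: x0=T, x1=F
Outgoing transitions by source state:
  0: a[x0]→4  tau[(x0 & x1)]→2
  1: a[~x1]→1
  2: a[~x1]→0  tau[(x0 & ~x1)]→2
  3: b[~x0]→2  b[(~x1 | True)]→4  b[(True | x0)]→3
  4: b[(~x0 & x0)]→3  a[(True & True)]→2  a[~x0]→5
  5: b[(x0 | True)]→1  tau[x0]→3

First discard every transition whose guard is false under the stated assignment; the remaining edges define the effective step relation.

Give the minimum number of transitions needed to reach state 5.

BFS to 5:
  depth 0: {0}
  depth 1: {4}
  depth 2: {2}
5 never appears.

Answer: UNREACHABLE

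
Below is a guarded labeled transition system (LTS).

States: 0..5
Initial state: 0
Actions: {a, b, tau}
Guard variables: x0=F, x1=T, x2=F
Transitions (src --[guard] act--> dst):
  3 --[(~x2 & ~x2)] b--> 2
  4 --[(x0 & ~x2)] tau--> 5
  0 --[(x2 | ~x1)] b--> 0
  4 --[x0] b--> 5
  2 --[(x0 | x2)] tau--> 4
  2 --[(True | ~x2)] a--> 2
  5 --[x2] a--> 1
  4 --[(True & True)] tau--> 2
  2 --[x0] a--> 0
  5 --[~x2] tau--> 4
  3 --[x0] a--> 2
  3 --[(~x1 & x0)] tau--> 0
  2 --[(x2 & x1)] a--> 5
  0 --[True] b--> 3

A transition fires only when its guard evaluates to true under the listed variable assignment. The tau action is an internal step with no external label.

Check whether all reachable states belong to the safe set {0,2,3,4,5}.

Answer: INVARIANT HOLDS

Working:
Allowed set {0,2,3,4,5}
R = {0,2,3}
  0: safe
  2: safe
  3: safe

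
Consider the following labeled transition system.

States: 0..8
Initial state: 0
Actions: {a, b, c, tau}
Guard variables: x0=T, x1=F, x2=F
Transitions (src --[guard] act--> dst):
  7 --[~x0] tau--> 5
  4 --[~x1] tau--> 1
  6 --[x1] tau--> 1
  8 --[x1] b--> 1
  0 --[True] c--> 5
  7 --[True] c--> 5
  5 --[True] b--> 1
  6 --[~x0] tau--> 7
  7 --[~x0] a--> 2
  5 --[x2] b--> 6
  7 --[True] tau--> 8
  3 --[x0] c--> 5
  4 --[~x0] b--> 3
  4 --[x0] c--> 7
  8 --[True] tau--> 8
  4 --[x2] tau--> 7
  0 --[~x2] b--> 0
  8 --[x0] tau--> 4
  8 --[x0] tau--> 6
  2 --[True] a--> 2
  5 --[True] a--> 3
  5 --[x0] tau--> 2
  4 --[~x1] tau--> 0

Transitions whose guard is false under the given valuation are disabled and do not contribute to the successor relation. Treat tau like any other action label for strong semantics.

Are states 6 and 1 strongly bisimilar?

Answer: BISIMILAR

Trace:
Compute ~ classes (split until stable):
  round 0: {{0,1,2,3,4,5,6,7,8}}
  round 1: {{0},{1,6},{2},{3},{4,7},{5},{8}}
  round 2: {{0},{1,6},{2},{3},{4},{5},{7},{8}}
stable after 3 split(s): 8 block(s)
class of 6: {1,6}; class of 1: {1,6}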